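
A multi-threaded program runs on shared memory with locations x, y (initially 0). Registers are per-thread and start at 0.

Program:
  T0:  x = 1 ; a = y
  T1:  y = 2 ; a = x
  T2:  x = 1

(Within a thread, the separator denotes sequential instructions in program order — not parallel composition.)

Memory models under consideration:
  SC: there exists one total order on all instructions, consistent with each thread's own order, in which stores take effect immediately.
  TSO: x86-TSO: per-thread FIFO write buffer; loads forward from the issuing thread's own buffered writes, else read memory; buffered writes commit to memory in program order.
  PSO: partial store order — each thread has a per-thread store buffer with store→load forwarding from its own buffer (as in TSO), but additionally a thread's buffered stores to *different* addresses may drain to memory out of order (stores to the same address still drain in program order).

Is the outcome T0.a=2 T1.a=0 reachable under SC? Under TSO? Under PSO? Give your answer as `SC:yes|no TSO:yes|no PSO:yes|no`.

SC:yes TSO:yes PSO:yes

outcome vector order: (T0.a,T1.a)
SC (3): (0,1); (2,0); (2,1)
TSO (4): (0,0); (0,1); (2,0); (2,1)
PSO (4): (0,0); (0,1); (2,0); (2,1)
target (2,0) ∈ {SC,TSO,PSO}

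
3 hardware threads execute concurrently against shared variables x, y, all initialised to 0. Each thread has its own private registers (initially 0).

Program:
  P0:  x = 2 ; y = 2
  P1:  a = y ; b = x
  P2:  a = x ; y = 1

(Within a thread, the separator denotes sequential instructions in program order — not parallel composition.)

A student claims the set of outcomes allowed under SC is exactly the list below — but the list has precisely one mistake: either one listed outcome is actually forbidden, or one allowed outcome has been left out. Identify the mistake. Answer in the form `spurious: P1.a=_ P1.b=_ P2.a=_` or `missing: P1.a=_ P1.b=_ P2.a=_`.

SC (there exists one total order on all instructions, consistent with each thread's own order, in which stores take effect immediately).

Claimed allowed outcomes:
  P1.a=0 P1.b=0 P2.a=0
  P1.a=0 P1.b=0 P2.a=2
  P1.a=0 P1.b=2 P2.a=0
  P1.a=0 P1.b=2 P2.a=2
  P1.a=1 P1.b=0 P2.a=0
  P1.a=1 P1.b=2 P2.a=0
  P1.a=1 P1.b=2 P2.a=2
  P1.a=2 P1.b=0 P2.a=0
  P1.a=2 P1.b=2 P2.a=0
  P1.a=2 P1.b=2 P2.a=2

outcome vector order: (P1.a,P1.b,P2.a)
SC: 9 outcomes — {0/0/0 0/0/2 0/2/0 0/2/2 1/0/0 1/2/0 1/2/2 2/2/0 2/2/2}
claimed∖SC = {2/0/0}

spurious: P1.a=2 P1.b=0 P2.a=0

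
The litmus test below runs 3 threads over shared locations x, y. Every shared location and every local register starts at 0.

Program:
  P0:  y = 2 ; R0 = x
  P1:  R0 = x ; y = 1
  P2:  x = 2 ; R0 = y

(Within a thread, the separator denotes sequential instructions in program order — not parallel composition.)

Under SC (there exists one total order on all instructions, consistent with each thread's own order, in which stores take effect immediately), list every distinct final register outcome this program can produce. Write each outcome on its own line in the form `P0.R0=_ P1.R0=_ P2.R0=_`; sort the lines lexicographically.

P0.R0=0 P1.R0=0 P2.R0=1
P0.R0=0 P1.R0=0 P2.R0=2
P0.R0=0 P1.R0=2 P2.R0=1
P0.R0=0 P1.R0=2 P2.R0=2
P0.R0=2 P1.R0=0 P2.R0=0
P0.R0=2 P1.R0=0 P2.R0=1
P0.R0=2 P1.R0=0 P2.R0=2
P0.R0=2 P1.R0=2 P2.R0=0
P0.R0=2 P1.R0=2 P2.R0=1
P0.R0=2 P1.R0=2 P2.R0=2

outcome vector order: (P0.R0,P1.R0,P2.R0)
|SC outcomes| = 10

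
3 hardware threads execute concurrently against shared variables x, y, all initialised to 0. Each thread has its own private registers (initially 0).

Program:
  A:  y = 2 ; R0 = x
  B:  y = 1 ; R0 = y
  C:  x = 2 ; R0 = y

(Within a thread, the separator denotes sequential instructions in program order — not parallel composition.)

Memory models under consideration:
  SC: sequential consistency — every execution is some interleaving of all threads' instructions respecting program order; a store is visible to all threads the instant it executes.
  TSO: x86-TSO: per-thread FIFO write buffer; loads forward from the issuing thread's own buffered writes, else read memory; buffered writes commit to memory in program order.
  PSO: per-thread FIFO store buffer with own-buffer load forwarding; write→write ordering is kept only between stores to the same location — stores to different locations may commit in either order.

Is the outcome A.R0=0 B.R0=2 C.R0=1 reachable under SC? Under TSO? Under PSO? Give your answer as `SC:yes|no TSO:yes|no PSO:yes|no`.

outcome vector order: (A.R0,B.R0,C.R0)
SC (9): <0 1 1>; <0 1 2>; <0 2 2>; <2 1 0>; <2 1 1>; <2 1 2>; <2 2 0>; <2 2 1>; <2 2 2>
TSO (12): <0 1 0>; <0 1 1>; <0 1 2>; <0 2 0>; <0 2 1>; <0 2 2>; <2 1 0>; <2 1 1>; <2 1 2>; <2 2 0>; <2 2 1>; <2 2 2>
PSO (12): <0 1 0>; <0 1 1>; <0 1 2>; <0 2 0>; <0 2 1>; <0 2 2>; <2 1 0>; <2 1 1>; <2 1 2>; <2 2 0>; <2 2 1>; <2 2 2>
target <0 2 1> ∈ {TSO,PSO}

SC:no TSO:yes PSO:yes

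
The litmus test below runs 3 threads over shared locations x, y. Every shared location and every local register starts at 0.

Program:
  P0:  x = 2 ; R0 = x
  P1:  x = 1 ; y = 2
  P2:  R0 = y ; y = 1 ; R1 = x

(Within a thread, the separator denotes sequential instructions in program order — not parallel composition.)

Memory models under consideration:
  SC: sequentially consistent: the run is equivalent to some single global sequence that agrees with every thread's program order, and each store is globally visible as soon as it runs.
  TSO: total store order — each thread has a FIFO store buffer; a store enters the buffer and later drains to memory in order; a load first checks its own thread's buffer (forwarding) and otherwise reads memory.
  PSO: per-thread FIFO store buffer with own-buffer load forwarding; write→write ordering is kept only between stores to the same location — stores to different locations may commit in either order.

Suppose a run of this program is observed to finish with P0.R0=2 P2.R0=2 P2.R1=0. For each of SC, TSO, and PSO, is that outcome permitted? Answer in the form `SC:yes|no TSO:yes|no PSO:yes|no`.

outcome vector order: (P0.R0,P2.R0,P2.R1)
[SC] allowed = {1/0/0; 1/0/1; 1/0/2; 1/2/1; 2/0/0; 2/0/1; 2/0/2; 2/2/1; 2/2/2}
[TSO] allowed = {1/0/0; 1/0/1; 1/0/2; 1/2/1; 2/0/0; 2/0/1; 2/0/2; 2/2/1; 2/2/2}
[PSO] allowed = {1/0/0; 1/0/1; 1/0/2; 1/2/0; 1/2/1; 1/2/2; 2/0/0; 2/0/1; 2/0/2; 2/2/0; 2/2/1; 2/2/2}
target 2/2/0 ∈ {PSO}

SC:no TSO:no PSO:yes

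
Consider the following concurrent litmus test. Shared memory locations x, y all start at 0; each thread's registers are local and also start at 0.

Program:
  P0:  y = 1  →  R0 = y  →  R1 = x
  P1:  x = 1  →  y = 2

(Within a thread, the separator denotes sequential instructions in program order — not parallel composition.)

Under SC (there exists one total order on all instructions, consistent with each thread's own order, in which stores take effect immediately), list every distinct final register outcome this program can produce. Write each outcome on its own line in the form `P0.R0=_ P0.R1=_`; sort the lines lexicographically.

P0.R0=1 P0.R1=0
P0.R0=1 P0.R1=1
P0.R0=2 P0.R1=1

outcome vector order: (P0.R0,P0.R1)
|SC outcomes| = 3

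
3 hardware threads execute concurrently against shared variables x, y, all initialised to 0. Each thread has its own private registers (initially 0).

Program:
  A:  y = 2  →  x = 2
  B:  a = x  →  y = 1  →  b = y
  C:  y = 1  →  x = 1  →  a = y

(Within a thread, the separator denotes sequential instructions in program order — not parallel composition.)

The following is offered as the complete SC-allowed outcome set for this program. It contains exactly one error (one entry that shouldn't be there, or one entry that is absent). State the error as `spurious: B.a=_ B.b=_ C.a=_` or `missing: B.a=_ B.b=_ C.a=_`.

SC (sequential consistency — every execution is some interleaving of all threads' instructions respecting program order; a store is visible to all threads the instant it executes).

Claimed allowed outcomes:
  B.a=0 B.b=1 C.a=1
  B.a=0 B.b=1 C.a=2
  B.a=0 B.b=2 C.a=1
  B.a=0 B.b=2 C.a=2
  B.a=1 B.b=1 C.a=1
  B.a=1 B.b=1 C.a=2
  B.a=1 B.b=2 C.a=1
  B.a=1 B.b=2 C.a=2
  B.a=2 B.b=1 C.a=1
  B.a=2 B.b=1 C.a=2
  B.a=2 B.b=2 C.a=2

spurious: B.a=2 B.b=2 C.a=2

outcome vector order: (B.a,B.b,C.a)
under SC → 0/1/1, 0/1/2, 0/2/1, 0/2/2, 1/1/1, 1/1/2, 1/2/1, 1/2/2, 2/1/1, 2/1/2
claimed∖SC = {2/2/2}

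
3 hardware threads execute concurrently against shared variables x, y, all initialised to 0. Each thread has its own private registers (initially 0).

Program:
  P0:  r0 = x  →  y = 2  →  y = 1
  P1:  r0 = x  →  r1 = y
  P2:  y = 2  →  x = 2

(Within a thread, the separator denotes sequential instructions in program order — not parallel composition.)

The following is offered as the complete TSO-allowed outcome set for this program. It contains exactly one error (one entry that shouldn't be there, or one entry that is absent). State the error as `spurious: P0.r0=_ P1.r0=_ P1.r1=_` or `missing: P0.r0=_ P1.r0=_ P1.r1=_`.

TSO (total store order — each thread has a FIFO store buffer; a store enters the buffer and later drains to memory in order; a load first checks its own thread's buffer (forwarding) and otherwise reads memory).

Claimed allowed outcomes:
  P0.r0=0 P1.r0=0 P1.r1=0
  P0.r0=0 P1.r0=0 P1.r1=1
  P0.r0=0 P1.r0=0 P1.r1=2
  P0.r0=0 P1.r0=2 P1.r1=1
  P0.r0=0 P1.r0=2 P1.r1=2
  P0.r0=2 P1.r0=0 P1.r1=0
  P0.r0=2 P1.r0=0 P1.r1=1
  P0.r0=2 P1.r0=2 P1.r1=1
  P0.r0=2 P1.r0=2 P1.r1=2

missing: P0.r0=2 P1.r0=0 P1.r1=2

outcome vector order: (P0.r0,P1.r0,P1.r1)
TSO: 10 outcomes — {<0 0 0>, <0 0 1>, <0 0 2>, <0 2 1>, <0 2 2>, <2 0 0>, <2 0 1>, <2 0 2>, <2 2 1>, <2 2 2>}
TSO∖claimed = {<2 0 2>}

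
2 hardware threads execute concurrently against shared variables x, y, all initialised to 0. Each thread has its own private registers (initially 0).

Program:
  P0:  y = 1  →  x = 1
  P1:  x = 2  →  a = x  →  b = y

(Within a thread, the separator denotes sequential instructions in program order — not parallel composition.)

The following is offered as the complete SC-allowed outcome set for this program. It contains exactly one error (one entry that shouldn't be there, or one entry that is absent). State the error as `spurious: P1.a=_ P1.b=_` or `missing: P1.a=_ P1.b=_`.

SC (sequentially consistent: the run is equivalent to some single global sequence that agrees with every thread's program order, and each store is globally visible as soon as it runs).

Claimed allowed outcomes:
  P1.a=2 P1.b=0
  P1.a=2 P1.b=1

outcome vector order: (P1.a,P1.b)
[SC] allowed = {11 20 21}
SC∖claimed = {11}

missing: P1.a=1 P1.b=1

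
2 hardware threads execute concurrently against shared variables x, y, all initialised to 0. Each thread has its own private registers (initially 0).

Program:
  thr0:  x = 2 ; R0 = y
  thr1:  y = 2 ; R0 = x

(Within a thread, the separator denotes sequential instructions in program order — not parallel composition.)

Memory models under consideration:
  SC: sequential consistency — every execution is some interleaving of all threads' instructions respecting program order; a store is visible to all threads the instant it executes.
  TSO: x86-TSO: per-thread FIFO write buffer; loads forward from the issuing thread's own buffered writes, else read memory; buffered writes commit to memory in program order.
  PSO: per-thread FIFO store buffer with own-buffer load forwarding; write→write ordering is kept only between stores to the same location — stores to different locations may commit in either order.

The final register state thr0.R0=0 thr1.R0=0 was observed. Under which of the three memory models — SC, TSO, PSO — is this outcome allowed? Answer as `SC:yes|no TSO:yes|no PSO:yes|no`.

outcome vector order: (thr0.R0,thr1.R0)
under SC → 0/2; 2/0; 2/2
under TSO → 0/0; 0/2; 2/0; 2/2
under PSO → 0/0; 0/2; 2/0; 2/2
target 0/0 ∈ {TSO,PSO}

SC:no TSO:yes PSO:yes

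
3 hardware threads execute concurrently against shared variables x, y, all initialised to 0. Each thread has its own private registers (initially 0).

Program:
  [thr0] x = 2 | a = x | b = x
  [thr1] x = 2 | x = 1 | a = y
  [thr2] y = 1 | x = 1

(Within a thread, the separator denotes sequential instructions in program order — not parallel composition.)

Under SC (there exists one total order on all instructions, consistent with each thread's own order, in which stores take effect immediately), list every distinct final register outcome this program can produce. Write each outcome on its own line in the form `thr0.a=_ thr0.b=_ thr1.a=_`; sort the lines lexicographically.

thr0.a=1 thr0.b=1 thr1.a=0
thr0.a=1 thr0.b=1 thr1.a=1
thr0.a=1 thr0.b=2 thr1.a=1
thr0.a=2 thr0.b=1 thr1.a=0
thr0.a=2 thr0.b=1 thr1.a=1
thr0.a=2 thr0.b=2 thr1.a=0
thr0.a=2 thr0.b=2 thr1.a=1

outcome vector order: (thr0.a,thr0.b,thr1.a)
|SC outcomes| = 7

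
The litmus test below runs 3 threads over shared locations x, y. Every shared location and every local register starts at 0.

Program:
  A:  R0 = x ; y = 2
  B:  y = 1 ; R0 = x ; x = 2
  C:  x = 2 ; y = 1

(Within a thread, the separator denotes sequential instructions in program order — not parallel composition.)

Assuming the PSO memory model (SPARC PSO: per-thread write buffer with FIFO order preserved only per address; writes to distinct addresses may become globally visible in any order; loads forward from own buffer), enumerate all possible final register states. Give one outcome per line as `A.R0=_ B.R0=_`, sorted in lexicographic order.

A.R0=0 B.R0=0
A.R0=0 B.R0=2
A.R0=2 B.R0=0
A.R0=2 B.R0=2

outcome vector order: (A.R0,B.R0)
|PSO outcomes| = 4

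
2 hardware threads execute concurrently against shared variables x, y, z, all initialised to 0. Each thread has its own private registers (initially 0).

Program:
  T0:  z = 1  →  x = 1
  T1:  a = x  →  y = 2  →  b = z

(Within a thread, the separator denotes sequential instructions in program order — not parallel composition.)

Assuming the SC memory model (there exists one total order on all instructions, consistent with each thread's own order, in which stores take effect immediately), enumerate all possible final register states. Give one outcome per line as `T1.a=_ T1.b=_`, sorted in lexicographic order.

T1.a=0 T1.b=0
T1.a=0 T1.b=1
T1.a=1 T1.b=1

outcome vector order: (T1.a,T1.b)
|SC outcomes| = 3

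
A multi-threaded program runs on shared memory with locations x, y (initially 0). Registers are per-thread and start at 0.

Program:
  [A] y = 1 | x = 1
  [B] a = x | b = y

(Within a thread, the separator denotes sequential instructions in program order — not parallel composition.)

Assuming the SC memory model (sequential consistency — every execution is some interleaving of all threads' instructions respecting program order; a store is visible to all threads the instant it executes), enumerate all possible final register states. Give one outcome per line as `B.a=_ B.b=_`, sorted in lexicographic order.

outcome vector order: (B.a,B.b)
|SC outcomes| = 3

B.a=0 B.b=0
B.a=0 B.b=1
B.a=1 B.b=1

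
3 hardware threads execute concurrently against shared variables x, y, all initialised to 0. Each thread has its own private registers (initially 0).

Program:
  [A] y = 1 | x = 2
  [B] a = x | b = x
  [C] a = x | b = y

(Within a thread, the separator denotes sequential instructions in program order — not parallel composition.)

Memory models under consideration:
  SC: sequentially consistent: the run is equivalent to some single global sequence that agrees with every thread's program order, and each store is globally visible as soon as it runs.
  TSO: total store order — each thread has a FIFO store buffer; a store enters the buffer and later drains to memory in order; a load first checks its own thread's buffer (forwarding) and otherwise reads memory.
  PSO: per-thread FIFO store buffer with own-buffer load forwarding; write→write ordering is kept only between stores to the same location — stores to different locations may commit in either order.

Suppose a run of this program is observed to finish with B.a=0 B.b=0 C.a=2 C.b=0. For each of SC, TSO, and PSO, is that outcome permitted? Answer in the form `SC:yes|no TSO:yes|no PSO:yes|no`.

SC:no TSO:no PSO:yes

outcome vector order: (B.a,B.b,C.a,C.b)
SC (9): (0,0,0,0) (0,0,0,1) (0,0,2,1) (0,2,0,0) (0,2,0,1) (0,2,2,1) (2,2,0,0) (2,2,0,1) (2,2,2,1)
TSO (9): (0,0,0,0) (0,0,0,1) (0,0,2,1) (0,2,0,0) (0,2,0,1) (0,2,2,1) (2,2,0,0) (2,2,0,1) (2,2,2,1)
PSO (12): (0,0,0,0) (0,0,0,1) (0,0,2,0) (0,0,2,1) (0,2,0,0) (0,2,0,1) (0,2,2,0) (0,2,2,1) (2,2,0,0) (2,2,0,1) (2,2,2,0) (2,2,2,1)
target (0,0,2,0) ∈ {PSO}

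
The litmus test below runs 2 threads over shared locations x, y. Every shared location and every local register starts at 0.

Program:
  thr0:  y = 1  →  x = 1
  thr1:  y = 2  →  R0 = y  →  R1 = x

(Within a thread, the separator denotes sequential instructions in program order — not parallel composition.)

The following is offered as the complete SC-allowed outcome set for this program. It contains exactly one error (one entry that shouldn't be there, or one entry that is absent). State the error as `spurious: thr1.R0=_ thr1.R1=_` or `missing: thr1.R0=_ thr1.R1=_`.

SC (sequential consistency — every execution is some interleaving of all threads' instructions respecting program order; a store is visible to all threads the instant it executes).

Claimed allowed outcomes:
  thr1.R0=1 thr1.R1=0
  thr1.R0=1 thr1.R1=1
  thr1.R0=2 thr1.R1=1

missing: thr1.R0=2 thr1.R1=0

outcome vector order: (thr1.R0,thr1.R1)
under SC → (1,0) (1,1) (2,0) (2,1)
SC∖claimed = {(2,0)}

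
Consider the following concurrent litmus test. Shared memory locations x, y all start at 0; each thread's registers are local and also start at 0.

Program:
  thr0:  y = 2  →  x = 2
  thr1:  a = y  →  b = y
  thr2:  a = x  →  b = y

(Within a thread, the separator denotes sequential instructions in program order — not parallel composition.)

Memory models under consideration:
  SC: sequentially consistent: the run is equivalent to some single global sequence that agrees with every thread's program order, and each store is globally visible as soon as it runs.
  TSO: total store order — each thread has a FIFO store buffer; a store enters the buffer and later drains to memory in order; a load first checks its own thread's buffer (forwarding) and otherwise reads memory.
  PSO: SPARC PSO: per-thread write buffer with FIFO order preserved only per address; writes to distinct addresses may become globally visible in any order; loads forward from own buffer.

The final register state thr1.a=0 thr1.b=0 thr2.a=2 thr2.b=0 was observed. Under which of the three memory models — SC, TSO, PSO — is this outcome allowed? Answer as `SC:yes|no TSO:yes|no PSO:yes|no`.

outcome vector order: (thr1.a,thr1.b,thr2.a,thr2.b)
[SC] allowed = {(0,0,0,0), (0,0,0,2), (0,0,2,2), (0,2,0,0), (0,2,0,2), (0,2,2,2), (2,2,0,0), (2,2,0,2), (2,2,2,2)}
[TSO] allowed = {(0,0,0,0), (0,0,0,2), (0,0,2,2), (0,2,0,0), (0,2,0,2), (0,2,2,2), (2,2,0,0), (2,2,0,2), (2,2,2,2)}
[PSO] allowed = {(0,0,0,0), (0,0,0,2), (0,0,2,0), (0,0,2,2), (0,2,0,0), (0,2,0,2), (0,2,2,0), (0,2,2,2), (2,2,0,0), (2,2,0,2), (2,2,2,0), (2,2,2,2)}
target (0,0,2,0) ∈ {PSO}

SC:no TSO:no PSO:yes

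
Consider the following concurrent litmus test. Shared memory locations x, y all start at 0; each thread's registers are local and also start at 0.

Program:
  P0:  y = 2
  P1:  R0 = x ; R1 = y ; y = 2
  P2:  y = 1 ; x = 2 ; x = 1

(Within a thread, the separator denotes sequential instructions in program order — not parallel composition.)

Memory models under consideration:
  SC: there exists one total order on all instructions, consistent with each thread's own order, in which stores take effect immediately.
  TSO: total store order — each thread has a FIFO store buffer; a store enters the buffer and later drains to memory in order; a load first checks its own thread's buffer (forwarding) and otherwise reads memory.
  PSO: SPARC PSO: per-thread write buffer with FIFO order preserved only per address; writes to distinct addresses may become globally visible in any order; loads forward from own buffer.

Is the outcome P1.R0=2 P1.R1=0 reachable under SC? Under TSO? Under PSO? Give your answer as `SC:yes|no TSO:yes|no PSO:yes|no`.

outcome vector order: (P1.R0,P1.R1)
[SC] allowed = {<0 0> <0 1> <0 2> <1 1> <1 2> <2 1> <2 2>}
[TSO] allowed = {<0 0> <0 1> <0 2> <1 1> <1 2> <2 1> <2 2>}
[PSO] allowed = {<0 0> <0 1> <0 2> <1 0> <1 1> <1 2> <2 0> <2 1> <2 2>}
target <2 0> ∈ {PSO}

SC:no TSO:no PSO:yes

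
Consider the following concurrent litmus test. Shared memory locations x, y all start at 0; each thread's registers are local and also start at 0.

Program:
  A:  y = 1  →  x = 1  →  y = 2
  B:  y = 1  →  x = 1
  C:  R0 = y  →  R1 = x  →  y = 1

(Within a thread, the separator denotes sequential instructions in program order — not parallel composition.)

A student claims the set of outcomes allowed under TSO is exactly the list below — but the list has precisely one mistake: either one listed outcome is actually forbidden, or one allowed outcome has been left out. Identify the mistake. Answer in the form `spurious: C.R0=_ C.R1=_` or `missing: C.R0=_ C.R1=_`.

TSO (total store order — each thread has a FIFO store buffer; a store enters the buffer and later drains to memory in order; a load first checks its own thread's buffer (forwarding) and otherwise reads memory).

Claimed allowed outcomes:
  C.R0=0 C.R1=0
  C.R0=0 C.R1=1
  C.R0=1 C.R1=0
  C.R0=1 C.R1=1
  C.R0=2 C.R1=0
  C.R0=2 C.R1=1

spurious: C.R0=2 C.R1=0

outcome vector order: (C.R0,C.R1)
under TSO → 00 01 10 11 21
claimed∖TSO = {20}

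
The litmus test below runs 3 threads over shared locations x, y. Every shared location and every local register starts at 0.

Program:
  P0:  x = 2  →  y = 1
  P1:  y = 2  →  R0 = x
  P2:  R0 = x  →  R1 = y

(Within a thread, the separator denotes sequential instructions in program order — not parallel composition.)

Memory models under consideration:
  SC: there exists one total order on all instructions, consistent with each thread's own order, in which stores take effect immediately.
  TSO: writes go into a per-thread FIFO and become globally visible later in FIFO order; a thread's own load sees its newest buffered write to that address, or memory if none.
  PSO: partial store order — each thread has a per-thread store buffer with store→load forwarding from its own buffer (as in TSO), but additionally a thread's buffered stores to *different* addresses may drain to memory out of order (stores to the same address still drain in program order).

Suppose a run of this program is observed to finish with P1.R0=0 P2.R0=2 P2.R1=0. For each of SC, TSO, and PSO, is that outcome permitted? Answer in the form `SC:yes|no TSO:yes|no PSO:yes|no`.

outcome vector order: (P1.R0,P2.R0,P2.R1)
under SC → 000 001 002 021 022 200 201 202 220 221 222
under TSO → 000 001 002 020 021 022 200 201 202 220 221 222
under PSO → 000 001 002 020 021 022 200 201 202 220 221 222
target 020 ∈ {TSO,PSO}

SC:no TSO:yes PSO:yes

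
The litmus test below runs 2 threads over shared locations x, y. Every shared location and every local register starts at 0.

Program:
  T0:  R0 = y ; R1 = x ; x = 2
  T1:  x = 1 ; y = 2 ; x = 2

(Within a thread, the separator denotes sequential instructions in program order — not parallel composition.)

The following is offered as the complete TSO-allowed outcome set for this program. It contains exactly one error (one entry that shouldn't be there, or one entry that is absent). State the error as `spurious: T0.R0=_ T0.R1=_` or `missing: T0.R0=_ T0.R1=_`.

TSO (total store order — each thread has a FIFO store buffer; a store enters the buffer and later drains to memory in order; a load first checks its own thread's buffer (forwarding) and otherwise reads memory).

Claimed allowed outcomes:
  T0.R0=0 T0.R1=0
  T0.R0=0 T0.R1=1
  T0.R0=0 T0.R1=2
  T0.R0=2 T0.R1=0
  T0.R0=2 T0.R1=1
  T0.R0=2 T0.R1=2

outcome vector order: (T0.R0,T0.R1)
TSO: 5 outcomes — {<0 0> <0 1> <0 2> <2 1> <2 2>}
claimed∖TSO = {<2 0>}

spurious: T0.R0=2 T0.R1=0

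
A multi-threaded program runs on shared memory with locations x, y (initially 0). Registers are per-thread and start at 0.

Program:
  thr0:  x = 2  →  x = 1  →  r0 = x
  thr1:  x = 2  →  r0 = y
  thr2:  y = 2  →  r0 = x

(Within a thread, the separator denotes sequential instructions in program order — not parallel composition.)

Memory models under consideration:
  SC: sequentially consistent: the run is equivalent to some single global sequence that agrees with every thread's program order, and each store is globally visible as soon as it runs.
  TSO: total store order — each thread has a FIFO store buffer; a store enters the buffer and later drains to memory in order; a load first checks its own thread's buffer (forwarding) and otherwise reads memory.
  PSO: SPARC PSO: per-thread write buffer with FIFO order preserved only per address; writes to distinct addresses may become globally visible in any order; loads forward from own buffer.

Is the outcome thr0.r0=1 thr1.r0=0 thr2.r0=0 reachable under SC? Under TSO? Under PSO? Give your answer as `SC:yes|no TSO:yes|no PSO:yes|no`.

SC:no TSO:yes PSO:yes

outcome vector order: (thr0.r0,thr1.r0,thr2.r0)
SC: 9 outcomes — {101 102 120 121 122 202 220 221 222}
TSO: 12 outcomes — {100 101 102 120 121 122 200 201 202 220 221 222}
PSO: 12 outcomes — {100 101 102 120 121 122 200 201 202 220 221 222}
target 100 ∈ {TSO,PSO}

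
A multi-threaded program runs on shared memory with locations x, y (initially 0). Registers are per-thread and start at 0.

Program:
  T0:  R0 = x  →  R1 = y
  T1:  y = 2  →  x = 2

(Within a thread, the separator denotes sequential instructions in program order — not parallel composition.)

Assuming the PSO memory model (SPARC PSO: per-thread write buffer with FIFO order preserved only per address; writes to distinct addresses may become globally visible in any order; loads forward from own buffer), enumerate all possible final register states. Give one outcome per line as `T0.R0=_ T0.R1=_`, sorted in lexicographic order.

T0.R0=0 T0.R1=0
T0.R0=0 T0.R1=2
T0.R0=2 T0.R1=0
T0.R0=2 T0.R1=2

outcome vector order: (T0.R0,T0.R1)
|PSO outcomes| = 4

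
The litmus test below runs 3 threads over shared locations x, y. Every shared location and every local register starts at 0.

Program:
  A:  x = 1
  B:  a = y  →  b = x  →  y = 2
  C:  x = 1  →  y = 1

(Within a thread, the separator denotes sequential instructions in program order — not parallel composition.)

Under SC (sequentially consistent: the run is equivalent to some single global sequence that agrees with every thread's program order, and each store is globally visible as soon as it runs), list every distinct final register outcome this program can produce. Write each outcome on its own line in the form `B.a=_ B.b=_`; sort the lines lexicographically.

outcome vector order: (B.a,B.b)
|SC outcomes| = 3

B.a=0 B.b=0
B.a=0 B.b=1
B.a=1 B.b=1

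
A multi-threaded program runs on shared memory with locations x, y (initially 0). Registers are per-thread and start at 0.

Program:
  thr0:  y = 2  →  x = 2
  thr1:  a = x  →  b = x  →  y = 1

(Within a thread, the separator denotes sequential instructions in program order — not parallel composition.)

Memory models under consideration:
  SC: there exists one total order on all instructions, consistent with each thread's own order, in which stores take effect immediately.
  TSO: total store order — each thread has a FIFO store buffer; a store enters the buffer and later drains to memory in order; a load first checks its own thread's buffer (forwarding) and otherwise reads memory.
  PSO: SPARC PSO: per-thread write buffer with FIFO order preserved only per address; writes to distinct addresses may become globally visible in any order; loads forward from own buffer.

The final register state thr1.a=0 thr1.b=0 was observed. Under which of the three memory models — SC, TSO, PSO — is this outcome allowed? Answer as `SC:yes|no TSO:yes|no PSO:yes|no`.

outcome vector order: (thr1.a,thr1.b)
under SC → (0,0), (0,2), (2,2)
under TSO → (0,0), (0,2), (2,2)
under PSO → (0,0), (0,2), (2,2)
target (0,0) ∈ {SC,TSO,PSO}

SC:yes TSO:yes PSO:yes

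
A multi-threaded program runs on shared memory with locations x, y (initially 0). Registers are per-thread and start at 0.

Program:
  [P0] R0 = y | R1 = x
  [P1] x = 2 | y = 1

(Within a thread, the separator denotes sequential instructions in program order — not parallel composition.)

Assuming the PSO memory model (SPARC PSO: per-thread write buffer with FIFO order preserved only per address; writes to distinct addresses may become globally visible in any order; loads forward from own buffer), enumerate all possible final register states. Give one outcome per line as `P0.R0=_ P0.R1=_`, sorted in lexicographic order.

P0.R0=0 P0.R1=0
P0.R0=0 P0.R1=2
P0.R0=1 P0.R1=0
P0.R0=1 P0.R1=2

outcome vector order: (P0.R0,P0.R1)
|PSO outcomes| = 4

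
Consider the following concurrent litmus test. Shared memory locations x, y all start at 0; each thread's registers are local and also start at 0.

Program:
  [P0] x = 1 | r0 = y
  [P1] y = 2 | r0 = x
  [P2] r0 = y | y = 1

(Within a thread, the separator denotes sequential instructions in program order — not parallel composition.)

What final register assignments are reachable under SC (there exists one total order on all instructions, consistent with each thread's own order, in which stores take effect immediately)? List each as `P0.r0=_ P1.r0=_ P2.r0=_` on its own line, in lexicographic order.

outcome vector order: (P0.r0,P1.r0,P2.r0)
|SC outcomes| = 10

P0.r0=0 P1.r0=1 P2.r0=0
P0.r0=0 P1.r0=1 P2.r0=2
P0.r0=1 P1.r0=0 P2.r0=0
P0.r0=1 P1.r0=0 P2.r0=2
P0.r0=1 P1.r0=1 P2.r0=0
P0.r0=1 P1.r0=1 P2.r0=2
P0.r0=2 P1.r0=0 P2.r0=0
P0.r0=2 P1.r0=0 P2.r0=2
P0.r0=2 P1.r0=1 P2.r0=0
P0.r0=2 P1.r0=1 P2.r0=2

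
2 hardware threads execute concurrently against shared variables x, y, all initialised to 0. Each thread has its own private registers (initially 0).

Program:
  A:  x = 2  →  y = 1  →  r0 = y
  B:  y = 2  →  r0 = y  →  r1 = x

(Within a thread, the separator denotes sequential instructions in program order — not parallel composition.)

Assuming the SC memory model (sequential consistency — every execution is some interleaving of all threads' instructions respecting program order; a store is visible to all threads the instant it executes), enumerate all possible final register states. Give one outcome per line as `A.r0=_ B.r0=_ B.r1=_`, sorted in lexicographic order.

A.r0=1 B.r0=1 B.r1=2
A.r0=1 B.r0=2 B.r1=0
A.r0=1 B.r0=2 B.r1=2
A.r0=2 B.r0=2 B.r1=2

outcome vector order: (A.r0,B.r0,B.r1)
|SC outcomes| = 4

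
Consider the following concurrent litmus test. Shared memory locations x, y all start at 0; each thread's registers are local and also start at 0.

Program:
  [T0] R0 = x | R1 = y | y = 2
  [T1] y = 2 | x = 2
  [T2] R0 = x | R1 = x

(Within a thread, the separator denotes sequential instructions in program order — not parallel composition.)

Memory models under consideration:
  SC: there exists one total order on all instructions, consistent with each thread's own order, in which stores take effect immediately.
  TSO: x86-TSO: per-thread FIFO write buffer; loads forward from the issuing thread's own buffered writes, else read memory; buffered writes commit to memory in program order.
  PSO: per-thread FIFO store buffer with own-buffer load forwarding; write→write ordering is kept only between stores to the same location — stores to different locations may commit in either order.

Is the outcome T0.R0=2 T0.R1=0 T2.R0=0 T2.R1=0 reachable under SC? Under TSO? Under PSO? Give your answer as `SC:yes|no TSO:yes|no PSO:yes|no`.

SC:no TSO:no PSO:yes

outcome vector order: (T0.R0,T0.R1,T2.R0,T2.R1)
SC: 9 outcomes — {(0,0,0,0) (0,0,0,2) (0,0,2,2) (0,2,0,0) (0,2,0,2) (0,2,2,2) (2,2,0,0) (2,2,0,2) (2,2,2,2)}
TSO: 9 outcomes — {(0,0,0,0) (0,0,0,2) (0,0,2,2) (0,2,0,0) (0,2,0,2) (0,2,2,2) (2,2,0,0) (2,2,0,2) (2,2,2,2)}
PSO: 12 outcomes — {(0,0,0,0) (0,0,0,2) (0,0,2,2) (0,2,0,0) (0,2,0,2) (0,2,2,2) (2,0,0,0) (2,0,0,2) (2,0,2,2) (2,2,0,0) (2,2,0,2) (2,2,2,2)}
target (2,0,0,0) ∈ {PSO}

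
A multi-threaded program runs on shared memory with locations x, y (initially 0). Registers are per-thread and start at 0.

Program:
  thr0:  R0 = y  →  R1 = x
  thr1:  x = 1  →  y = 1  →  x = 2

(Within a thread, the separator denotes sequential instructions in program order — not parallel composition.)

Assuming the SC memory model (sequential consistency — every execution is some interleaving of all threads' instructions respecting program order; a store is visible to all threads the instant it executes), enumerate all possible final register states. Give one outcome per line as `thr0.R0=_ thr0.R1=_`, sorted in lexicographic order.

thr0.R0=0 thr0.R1=0
thr0.R0=0 thr0.R1=1
thr0.R0=0 thr0.R1=2
thr0.R0=1 thr0.R1=1
thr0.R0=1 thr0.R1=2

outcome vector order: (thr0.R0,thr0.R1)
|SC outcomes| = 5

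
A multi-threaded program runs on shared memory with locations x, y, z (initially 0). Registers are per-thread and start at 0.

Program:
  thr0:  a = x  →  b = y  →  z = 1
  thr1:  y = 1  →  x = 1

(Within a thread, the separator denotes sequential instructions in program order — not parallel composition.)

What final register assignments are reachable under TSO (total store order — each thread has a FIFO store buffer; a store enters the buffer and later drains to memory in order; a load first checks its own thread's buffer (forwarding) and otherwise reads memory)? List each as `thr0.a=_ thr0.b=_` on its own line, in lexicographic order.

outcome vector order: (thr0.a,thr0.b)
|TSO outcomes| = 3

thr0.a=0 thr0.b=0
thr0.a=0 thr0.b=1
thr0.a=1 thr0.b=1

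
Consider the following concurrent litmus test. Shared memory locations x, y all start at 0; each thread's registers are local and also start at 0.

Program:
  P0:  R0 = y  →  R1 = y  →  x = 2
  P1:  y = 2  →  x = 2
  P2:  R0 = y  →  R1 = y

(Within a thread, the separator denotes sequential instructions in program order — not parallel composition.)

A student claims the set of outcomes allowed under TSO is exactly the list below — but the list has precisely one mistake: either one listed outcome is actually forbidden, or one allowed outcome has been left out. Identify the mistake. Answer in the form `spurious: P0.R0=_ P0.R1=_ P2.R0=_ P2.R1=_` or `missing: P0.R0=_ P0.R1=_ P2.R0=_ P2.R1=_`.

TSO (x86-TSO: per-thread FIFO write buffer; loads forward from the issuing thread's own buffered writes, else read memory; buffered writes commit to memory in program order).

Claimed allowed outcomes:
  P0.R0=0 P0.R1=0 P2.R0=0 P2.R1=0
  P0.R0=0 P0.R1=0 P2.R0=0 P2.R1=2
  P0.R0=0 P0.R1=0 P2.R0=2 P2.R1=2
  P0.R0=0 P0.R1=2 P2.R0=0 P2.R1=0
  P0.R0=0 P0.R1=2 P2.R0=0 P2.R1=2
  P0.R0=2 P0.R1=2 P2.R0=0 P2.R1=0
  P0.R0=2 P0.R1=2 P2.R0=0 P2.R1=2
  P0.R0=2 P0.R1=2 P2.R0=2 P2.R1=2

outcome vector order: (P0.R0,P0.R1,P2.R0,P2.R1)
under TSO → (0,0,0,0); (0,0,0,2); (0,0,2,2); (0,2,0,0); (0,2,0,2); (0,2,2,2); (2,2,0,0); (2,2,0,2); (2,2,2,2)
TSO∖claimed = {(0,2,2,2)}

missing: P0.R0=0 P0.R1=2 P2.R0=2 P2.R1=2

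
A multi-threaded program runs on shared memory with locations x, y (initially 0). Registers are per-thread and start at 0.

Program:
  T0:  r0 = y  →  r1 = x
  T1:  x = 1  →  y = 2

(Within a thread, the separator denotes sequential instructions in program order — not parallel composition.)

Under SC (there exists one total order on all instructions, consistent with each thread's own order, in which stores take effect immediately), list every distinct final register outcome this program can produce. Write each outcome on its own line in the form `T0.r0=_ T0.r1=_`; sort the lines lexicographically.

outcome vector order: (T0.r0,T0.r1)
|SC outcomes| = 3

T0.r0=0 T0.r1=0
T0.r0=0 T0.r1=1
T0.r0=2 T0.r1=1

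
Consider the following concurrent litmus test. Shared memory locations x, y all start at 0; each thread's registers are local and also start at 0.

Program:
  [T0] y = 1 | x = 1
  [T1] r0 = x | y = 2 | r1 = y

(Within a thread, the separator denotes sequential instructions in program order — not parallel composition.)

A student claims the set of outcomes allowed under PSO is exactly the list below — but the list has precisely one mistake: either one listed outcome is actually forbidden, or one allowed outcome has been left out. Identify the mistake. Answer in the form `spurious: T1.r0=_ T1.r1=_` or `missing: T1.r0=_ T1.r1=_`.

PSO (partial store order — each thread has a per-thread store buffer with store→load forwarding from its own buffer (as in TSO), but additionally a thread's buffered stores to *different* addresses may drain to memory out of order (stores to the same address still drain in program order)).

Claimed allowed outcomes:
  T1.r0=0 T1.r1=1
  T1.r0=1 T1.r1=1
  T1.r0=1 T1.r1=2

missing: T1.r0=0 T1.r1=2

outcome vector order: (T1.r0,T1.r1)
PSO (4): 01; 02; 11; 12
PSO∖claimed = {02}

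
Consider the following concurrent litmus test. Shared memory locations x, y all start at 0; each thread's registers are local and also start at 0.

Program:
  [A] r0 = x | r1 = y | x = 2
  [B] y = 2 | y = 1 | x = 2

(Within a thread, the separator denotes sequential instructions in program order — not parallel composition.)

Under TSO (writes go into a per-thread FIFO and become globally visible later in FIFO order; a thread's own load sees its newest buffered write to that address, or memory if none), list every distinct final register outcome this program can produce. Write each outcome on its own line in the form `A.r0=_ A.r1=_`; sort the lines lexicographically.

A.r0=0 A.r1=0
A.r0=0 A.r1=1
A.r0=0 A.r1=2
A.r0=2 A.r1=1

outcome vector order: (A.r0,A.r1)
|TSO outcomes| = 4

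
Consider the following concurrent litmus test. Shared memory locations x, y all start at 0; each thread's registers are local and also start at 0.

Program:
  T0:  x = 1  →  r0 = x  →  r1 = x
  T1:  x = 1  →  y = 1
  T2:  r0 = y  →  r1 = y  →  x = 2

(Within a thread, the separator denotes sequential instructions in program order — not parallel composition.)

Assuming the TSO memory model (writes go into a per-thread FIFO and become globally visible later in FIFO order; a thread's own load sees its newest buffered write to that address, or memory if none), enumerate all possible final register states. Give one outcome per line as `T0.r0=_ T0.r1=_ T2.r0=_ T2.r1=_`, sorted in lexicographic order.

outcome vector order: (T0.r0,T0.r1,T2.r0,T2.r1)
|TSO outcomes| = 10

T0.r0=1 T0.r1=1 T2.r0=0 T2.r1=0
T0.r0=1 T0.r1=1 T2.r0=0 T2.r1=1
T0.r0=1 T0.r1=1 T2.r0=1 T2.r1=1
T0.r0=1 T0.r1=2 T2.r0=0 T2.r1=0
T0.r0=1 T0.r1=2 T2.r0=0 T2.r1=1
T0.r0=1 T0.r1=2 T2.r0=1 T2.r1=1
T0.r0=2 T0.r1=1 T2.r0=0 T2.r1=0
T0.r0=2 T0.r1=2 T2.r0=0 T2.r1=0
T0.r0=2 T0.r1=2 T2.r0=0 T2.r1=1
T0.r0=2 T0.r1=2 T2.r0=1 T2.r1=1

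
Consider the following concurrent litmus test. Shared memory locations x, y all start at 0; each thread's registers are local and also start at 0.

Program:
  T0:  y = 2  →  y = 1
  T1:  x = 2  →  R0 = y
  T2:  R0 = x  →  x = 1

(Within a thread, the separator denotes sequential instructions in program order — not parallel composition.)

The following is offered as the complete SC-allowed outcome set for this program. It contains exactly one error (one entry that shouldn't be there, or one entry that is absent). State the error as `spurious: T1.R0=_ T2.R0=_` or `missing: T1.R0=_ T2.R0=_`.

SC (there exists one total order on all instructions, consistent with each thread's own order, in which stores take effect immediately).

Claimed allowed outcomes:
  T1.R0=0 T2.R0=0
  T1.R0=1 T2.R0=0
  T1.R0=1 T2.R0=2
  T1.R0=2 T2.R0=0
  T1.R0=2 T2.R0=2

outcome vector order: (T1.R0,T2.R0)
SC: 6 outcomes — {(0,0), (0,2), (1,0), (1,2), (2,0), (2,2)}
SC∖claimed = {(0,2)}

missing: T1.R0=0 T2.R0=2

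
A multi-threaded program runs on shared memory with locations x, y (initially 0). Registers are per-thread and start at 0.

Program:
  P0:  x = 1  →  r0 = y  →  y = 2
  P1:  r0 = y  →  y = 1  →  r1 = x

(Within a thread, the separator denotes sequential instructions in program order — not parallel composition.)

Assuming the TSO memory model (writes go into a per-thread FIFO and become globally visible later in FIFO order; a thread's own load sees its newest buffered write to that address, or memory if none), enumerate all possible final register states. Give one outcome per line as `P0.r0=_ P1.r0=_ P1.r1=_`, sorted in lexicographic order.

P0.r0=0 P1.r0=0 P1.r1=0
P0.r0=0 P1.r0=0 P1.r1=1
P0.r0=0 P1.r0=2 P1.r1=1
P0.r0=1 P1.r0=0 P1.r1=0
P0.r0=1 P1.r0=0 P1.r1=1

outcome vector order: (P0.r0,P1.r0,P1.r1)
|TSO outcomes| = 5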